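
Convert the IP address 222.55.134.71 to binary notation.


222 = 11011110
55 = 00110111
134 = 10000110
71 = 01000111
Binary: 11011110.00110111.10000110.01000111


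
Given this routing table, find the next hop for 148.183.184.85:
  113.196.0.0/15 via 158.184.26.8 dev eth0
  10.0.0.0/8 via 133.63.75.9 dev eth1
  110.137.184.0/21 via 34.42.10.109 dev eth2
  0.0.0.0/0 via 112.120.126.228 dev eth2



Longest prefix match for 148.183.184.85:
  /15 113.196.0.0: no
  /8 10.0.0.0: no
  /21 110.137.184.0: no
  /0 0.0.0.0: MATCH
Selected: next-hop 112.120.126.228 via eth2 (matched /0)


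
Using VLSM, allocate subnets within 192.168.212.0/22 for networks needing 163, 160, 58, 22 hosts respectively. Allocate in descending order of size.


163 hosts -> /24 (254 usable): 192.168.212.0/24
160 hosts -> /24 (254 usable): 192.168.213.0/24
58 hosts -> /26 (62 usable): 192.168.214.0/26
22 hosts -> /27 (30 usable): 192.168.214.64/27
Allocation: 192.168.212.0/24 (163 hosts, 254 usable); 192.168.213.0/24 (160 hosts, 254 usable); 192.168.214.0/26 (58 hosts, 62 usable); 192.168.214.64/27 (22 hosts, 30 usable)


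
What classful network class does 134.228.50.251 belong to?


First octet: 134
Binary: 10000110
10xxxxxx -> Class B (128-191)
Class B, default mask 255.255.0.0 (/16)


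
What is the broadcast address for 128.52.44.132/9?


Network: 128.0.0.0/9
Host bits = 23
Set all host bits to 1:
Broadcast: 128.127.255.255


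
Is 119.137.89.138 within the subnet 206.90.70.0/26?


Subnet network: 206.90.70.0
Test IP AND mask: 119.137.89.128
No, 119.137.89.138 is not in 206.90.70.0/26


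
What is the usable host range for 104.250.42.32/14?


Network: 104.248.0.0
Broadcast: 104.251.255.255
First usable = network + 1
Last usable = broadcast - 1
Range: 104.248.0.1 to 104.251.255.254


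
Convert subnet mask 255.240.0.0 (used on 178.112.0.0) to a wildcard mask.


Subnet mask: 255.240.0.0
Wildcard = 255.255.255.255 - subnet mask
255 - 255 = 0
255 - 240 = 15
255 - 0 = 255
255 - 0 = 255
Wildcard: 0.15.255.255


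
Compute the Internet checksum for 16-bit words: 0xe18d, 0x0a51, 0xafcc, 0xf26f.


Sum all words (with carry folding):
+ 0xe18d = 0xe18d
+ 0x0a51 = 0xebde
+ 0xafcc = 0x9bab
+ 0xf26f = 0x8e1b
One's complement: ~0x8e1b
Checksum = 0x71e4


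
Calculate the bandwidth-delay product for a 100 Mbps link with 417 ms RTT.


BDP = bandwidth * RTT
= 100 Mbps * 417 ms
= 100 * 1e6 * 417 / 1000 bits
= 41700000 bits
= 5212500 bytes
= 5090.332 KB
BDP = 41700000 bits (5212500 bytes)


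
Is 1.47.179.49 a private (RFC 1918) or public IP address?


RFC 1918 private ranges:
  10.0.0.0/8 (10.0.0.0 - 10.255.255.255)
  172.16.0.0/12 (172.16.0.0 - 172.31.255.255)
  192.168.0.0/16 (192.168.0.0 - 192.168.255.255)
Public (not in any RFC 1918 range)


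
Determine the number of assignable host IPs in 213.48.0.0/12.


Host bits = 32 - 12 = 20
Total addresses = 2^20 = 1048576
Usable = total - 2 (network and broadcast)
Usable hosts: 1048574


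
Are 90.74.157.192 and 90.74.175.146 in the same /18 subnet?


Mask: 255.255.192.0
90.74.157.192 AND mask = 90.74.128.0
90.74.175.146 AND mask = 90.74.128.0
Yes, same subnet (90.74.128.0)


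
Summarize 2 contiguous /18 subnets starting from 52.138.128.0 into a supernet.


Original prefix: /18
Number of subnets: 2 = 2^1
New prefix = 18 - 1 = 17
Supernet: 52.138.128.0/17


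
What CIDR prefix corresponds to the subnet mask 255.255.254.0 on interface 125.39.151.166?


Binary: 11111111.11111111.11111110.00000000
Count leading 1s
Prefix: /23


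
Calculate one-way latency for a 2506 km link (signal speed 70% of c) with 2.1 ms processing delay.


Speed = 0.7 * 3e5 km/s = 210000 km/s
Propagation delay = 2506 / 210000 = 0.0119 s = 11.9333 ms
Processing delay = 2.1 ms
Total one-way latency = 14.0333 ms


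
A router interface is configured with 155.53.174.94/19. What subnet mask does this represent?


/19 means 19 network bits, 13 host bits
Binary: 11111111111111111110000000000000
Mask: 255.255.224.0


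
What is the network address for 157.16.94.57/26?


IP:   10011101.00010000.01011110.00111001
Mask: 11111111.11111111.11111111.11000000
AND operation:
Net:  10011101.00010000.01011110.00000000
Network: 157.16.94.0/26


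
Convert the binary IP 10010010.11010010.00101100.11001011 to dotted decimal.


10010010 = 146
11010010 = 210
00101100 = 44
11001011 = 203
IP: 146.210.44.203


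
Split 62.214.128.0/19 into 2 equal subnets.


New prefix = 19 + 1 = 20
Each subnet has 4096 addresses
  62.214.128.0/20
  62.214.144.0/20
Subnets: 62.214.128.0/20, 62.214.144.0/20


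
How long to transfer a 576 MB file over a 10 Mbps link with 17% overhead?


Effective throughput = 10 * (1 - 17/100) = 8.3 Mbps
File size in Mb = 576 * 8 = 4608 Mb
Time = 4608 / 8.3
Time = 555.1807 seconds


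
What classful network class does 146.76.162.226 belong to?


First octet: 146
Binary: 10010010
10xxxxxx -> Class B (128-191)
Class B, default mask 255.255.0.0 (/16)


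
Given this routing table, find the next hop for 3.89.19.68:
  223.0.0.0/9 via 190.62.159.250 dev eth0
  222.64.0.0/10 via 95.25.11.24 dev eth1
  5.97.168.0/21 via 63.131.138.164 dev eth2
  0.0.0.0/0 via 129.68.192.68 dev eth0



Longest prefix match for 3.89.19.68:
  /9 223.0.0.0: no
  /10 222.64.0.0: no
  /21 5.97.168.0: no
  /0 0.0.0.0: MATCH
Selected: next-hop 129.68.192.68 via eth0 (matched /0)


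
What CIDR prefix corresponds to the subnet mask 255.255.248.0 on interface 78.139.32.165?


Binary: 11111111.11111111.11111000.00000000
Count leading 1s
Prefix: /21


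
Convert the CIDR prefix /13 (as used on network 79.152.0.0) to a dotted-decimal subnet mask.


/13 means 13 network bits, 19 host bits
Binary: 11111111111110000000000000000000
Mask: 255.248.0.0


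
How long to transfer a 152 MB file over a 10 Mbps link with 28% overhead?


Effective throughput = 10 * (1 - 28/100) = 7.2 Mbps
File size in Mb = 152 * 8 = 1216 Mb
Time = 1216 / 7.2
Time = 168.8889 seconds


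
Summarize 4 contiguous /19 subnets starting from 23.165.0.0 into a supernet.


Original prefix: /19
Number of subnets: 4 = 2^2
New prefix = 19 - 2 = 17
Supernet: 23.165.0.0/17


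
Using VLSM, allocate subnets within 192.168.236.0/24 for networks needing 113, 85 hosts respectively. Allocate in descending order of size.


113 hosts -> /25 (126 usable): 192.168.236.0/25
85 hosts -> /25 (126 usable): 192.168.236.128/25
Allocation: 192.168.236.0/25 (113 hosts, 126 usable); 192.168.236.128/25 (85 hosts, 126 usable)


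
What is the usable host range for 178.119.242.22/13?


Network: 178.112.0.0
Broadcast: 178.119.255.255
First usable = network + 1
Last usable = broadcast - 1
Range: 178.112.0.1 to 178.119.255.254


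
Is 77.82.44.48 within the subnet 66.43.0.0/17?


Subnet network: 66.43.0.0
Test IP AND mask: 77.82.0.0
No, 77.82.44.48 is not in 66.43.0.0/17


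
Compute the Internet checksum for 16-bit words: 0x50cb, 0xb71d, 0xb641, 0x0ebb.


Sum all words (with carry folding):
+ 0x50cb = 0x50cb
+ 0xb71d = 0x07e9
+ 0xb641 = 0xbe2a
+ 0x0ebb = 0xcce5
One's complement: ~0xcce5
Checksum = 0x331a


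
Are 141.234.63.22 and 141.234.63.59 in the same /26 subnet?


Mask: 255.255.255.192
141.234.63.22 AND mask = 141.234.63.0
141.234.63.59 AND mask = 141.234.63.0
Yes, same subnet (141.234.63.0)


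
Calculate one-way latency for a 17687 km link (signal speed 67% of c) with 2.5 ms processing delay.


Speed = 0.67 * 3e5 km/s = 201000 km/s
Propagation delay = 17687 / 201000 = 0.088 s = 87.995 ms
Processing delay = 2.5 ms
Total one-way latency = 90.495 ms


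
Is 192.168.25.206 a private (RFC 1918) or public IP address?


RFC 1918 private ranges:
  10.0.0.0/8 (10.0.0.0 - 10.255.255.255)
  172.16.0.0/12 (172.16.0.0 - 172.31.255.255)
  192.168.0.0/16 (192.168.0.0 - 192.168.255.255)
Private (in 192.168.0.0/16)


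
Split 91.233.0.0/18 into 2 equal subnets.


New prefix = 18 + 1 = 19
Each subnet has 8192 addresses
  91.233.0.0/19
  91.233.32.0/19
Subnets: 91.233.0.0/19, 91.233.32.0/19


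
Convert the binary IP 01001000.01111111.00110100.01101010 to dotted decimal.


01001000 = 72
01111111 = 127
00110100 = 52
01101010 = 106
IP: 72.127.52.106


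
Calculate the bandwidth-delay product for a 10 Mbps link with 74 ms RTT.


BDP = bandwidth * RTT
= 10 Mbps * 74 ms
= 10 * 1e6 * 74 / 1000 bits
= 740000 bits
= 92500 bytes
= 90.332 KB
BDP = 740000 bits (92500 bytes)


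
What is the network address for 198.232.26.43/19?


IP:   11000110.11101000.00011010.00101011
Mask: 11111111.11111111.11100000.00000000
AND operation:
Net:  11000110.11101000.00000000.00000000
Network: 198.232.0.0/19


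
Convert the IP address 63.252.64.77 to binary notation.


63 = 00111111
252 = 11111100
64 = 01000000
77 = 01001101
Binary: 00111111.11111100.01000000.01001101


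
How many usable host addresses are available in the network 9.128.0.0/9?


Host bits = 32 - 9 = 23
Total addresses = 2^23 = 8388608
Usable = total - 2 (network and broadcast)
Usable hosts: 8388606


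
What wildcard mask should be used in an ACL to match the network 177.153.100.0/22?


Subnet mask: 255.255.252.0
Wildcard = 255.255.255.255 - subnet mask
255 - 255 = 0
255 - 255 = 0
255 - 252 = 3
255 - 0 = 255
Wildcard: 0.0.3.255


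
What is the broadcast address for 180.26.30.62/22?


Network: 180.26.28.0/22
Host bits = 10
Set all host bits to 1:
Broadcast: 180.26.31.255


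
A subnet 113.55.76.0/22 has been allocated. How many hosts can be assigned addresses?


Host bits = 32 - 22 = 10
Total addresses = 2^10 = 1024
Usable = total - 2 (network and broadcast)
Usable hosts: 1022


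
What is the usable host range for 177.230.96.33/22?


Network: 177.230.96.0
Broadcast: 177.230.99.255
First usable = network + 1
Last usable = broadcast - 1
Range: 177.230.96.1 to 177.230.99.254


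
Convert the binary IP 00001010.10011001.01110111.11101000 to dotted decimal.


00001010 = 10
10011001 = 153
01110111 = 119
11101000 = 232
IP: 10.153.119.232


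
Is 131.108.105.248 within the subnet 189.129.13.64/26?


Subnet network: 189.129.13.64
Test IP AND mask: 131.108.105.192
No, 131.108.105.248 is not in 189.129.13.64/26


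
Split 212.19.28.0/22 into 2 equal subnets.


New prefix = 22 + 1 = 23
Each subnet has 512 addresses
  212.19.28.0/23
  212.19.30.0/23
Subnets: 212.19.28.0/23, 212.19.30.0/23


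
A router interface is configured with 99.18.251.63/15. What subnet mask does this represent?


/15 means 15 network bits, 17 host bits
Binary: 11111111111111100000000000000000
Mask: 255.254.0.0


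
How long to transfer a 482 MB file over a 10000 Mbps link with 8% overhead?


Effective throughput = 10000 * (1 - 8/100) = 9200 Mbps
File size in Mb = 482 * 8 = 3856 Mb
Time = 3856 / 9200
Time = 0.4191 seconds


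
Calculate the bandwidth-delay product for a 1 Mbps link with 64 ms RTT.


BDP = bandwidth * RTT
= 1 Mbps * 64 ms
= 1 * 1e6 * 64 / 1000 bits
= 64000 bits
= 8000 bytes
= 7.8125 KB
BDP = 64000 bits (8000 bytes)


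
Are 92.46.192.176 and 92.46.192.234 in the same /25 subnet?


Mask: 255.255.255.128
92.46.192.176 AND mask = 92.46.192.128
92.46.192.234 AND mask = 92.46.192.128
Yes, same subnet (92.46.192.128)


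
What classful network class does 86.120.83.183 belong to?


First octet: 86
Binary: 01010110
0xxxxxxx -> Class A (1-126)
Class A, default mask 255.0.0.0 (/8)


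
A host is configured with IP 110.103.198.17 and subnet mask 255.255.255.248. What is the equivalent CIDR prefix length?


Binary: 11111111.11111111.11111111.11111000
Count leading 1s
Prefix: /29


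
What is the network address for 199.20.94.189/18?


IP:   11000111.00010100.01011110.10111101
Mask: 11111111.11111111.11000000.00000000
AND operation:
Net:  11000111.00010100.01000000.00000000
Network: 199.20.64.0/18


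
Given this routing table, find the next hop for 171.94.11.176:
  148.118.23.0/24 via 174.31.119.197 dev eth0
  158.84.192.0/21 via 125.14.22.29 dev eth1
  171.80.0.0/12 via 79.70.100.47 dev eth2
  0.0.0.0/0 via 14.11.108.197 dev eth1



Longest prefix match for 171.94.11.176:
  /24 148.118.23.0: no
  /21 158.84.192.0: no
  /12 171.80.0.0: MATCH
  /0 0.0.0.0: MATCH
Selected: next-hop 79.70.100.47 via eth2 (matched /12)


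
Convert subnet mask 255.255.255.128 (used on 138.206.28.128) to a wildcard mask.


Subnet mask: 255.255.255.128
Wildcard = 255.255.255.255 - subnet mask
255 - 255 = 0
255 - 255 = 0
255 - 255 = 0
255 - 128 = 127
Wildcard: 0.0.0.127


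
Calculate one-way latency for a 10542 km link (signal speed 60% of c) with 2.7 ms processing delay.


Speed = 0.6 * 3e5 km/s = 180000 km/s
Propagation delay = 10542 / 180000 = 0.0586 s = 58.5667 ms
Processing delay = 2.7 ms
Total one-way latency = 61.2667 ms


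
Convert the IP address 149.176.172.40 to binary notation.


149 = 10010101
176 = 10110000
172 = 10101100
40 = 00101000
Binary: 10010101.10110000.10101100.00101000


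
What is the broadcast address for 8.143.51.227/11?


Network: 8.128.0.0/11
Host bits = 21
Set all host bits to 1:
Broadcast: 8.159.255.255


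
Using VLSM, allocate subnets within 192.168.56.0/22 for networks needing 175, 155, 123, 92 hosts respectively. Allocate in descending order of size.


175 hosts -> /24 (254 usable): 192.168.56.0/24
155 hosts -> /24 (254 usable): 192.168.57.0/24
123 hosts -> /25 (126 usable): 192.168.58.0/25
92 hosts -> /25 (126 usable): 192.168.58.128/25
Allocation: 192.168.56.0/24 (175 hosts, 254 usable); 192.168.57.0/24 (155 hosts, 254 usable); 192.168.58.0/25 (123 hosts, 126 usable); 192.168.58.128/25 (92 hosts, 126 usable)


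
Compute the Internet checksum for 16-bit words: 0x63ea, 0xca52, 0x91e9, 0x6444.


Sum all words (with carry folding):
+ 0x63ea = 0x63ea
+ 0xca52 = 0x2e3d
+ 0x91e9 = 0xc026
+ 0x6444 = 0x246b
One's complement: ~0x246b
Checksum = 0xdb94


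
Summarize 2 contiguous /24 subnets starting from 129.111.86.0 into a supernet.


Original prefix: /24
Number of subnets: 2 = 2^1
New prefix = 24 - 1 = 23
Supernet: 129.111.86.0/23


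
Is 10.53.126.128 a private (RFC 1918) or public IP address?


RFC 1918 private ranges:
  10.0.0.0/8 (10.0.0.0 - 10.255.255.255)
  172.16.0.0/12 (172.16.0.0 - 172.31.255.255)
  192.168.0.0/16 (192.168.0.0 - 192.168.255.255)
Private (in 10.0.0.0/8)


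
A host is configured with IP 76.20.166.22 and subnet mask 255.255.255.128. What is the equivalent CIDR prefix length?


Binary: 11111111.11111111.11111111.10000000
Count leading 1s
Prefix: /25


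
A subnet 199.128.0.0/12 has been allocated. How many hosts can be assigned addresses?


Host bits = 32 - 12 = 20
Total addresses = 2^20 = 1048576
Usable = total - 2 (network and broadcast)
Usable hosts: 1048574


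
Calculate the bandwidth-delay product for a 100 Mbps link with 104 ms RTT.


BDP = bandwidth * RTT
= 100 Mbps * 104 ms
= 100 * 1e6 * 104 / 1000 bits
= 10400000 bits
= 1300000 bytes
= 1269.5312 KB
BDP = 10400000 bits (1300000 bytes)


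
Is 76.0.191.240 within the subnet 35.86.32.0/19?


Subnet network: 35.86.32.0
Test IP AND mask: 76.0.160.0
No, 76.0.191.240 is not in 35.86.32.0/19


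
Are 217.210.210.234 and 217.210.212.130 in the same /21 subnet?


Mask: 255.255.248.0
217.210.210.234 AND mask = 217.210.208.0
217.210.212.130 AND mask = 217.210.208.0
Yes, same subnet (217.210.208.0)


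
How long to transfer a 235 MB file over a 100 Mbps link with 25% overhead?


Effective throughput = 100 * (1 - 25/100) = 75 Mbps
File size in Mb = 235 * 8 = 1880 Mb
Time = 1880 / 75
Time = 25.0667 seconds


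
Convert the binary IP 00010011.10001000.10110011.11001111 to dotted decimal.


00010011 = 19
10001000 = 136
10110011 = 179
11001111 = 207
IP: 19.136.179.207


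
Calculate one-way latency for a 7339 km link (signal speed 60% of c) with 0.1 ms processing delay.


Speed = 0.6 * 3e5 km/s = 180000 km/s
Propagation delay = 7339 / 180000 = 0.0408 s = 40.7722 ms
Processing delay = 0.1 ms
Total one-way latency = 40.8722 ms


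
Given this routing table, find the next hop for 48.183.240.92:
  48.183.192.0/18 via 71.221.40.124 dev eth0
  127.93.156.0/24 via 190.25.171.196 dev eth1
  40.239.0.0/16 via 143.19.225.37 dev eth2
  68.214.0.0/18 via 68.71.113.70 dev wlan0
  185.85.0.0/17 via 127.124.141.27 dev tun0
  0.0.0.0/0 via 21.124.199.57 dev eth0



Longest prefix match for 48.183.240.92:
  /18 48.183.192.0: MATCH
  /24 127.93.156.0: no
  /16 40.239.0.0: no
  /18 68.214.0.0: no
  /17 185.85.0.0: no
  /0 0.0.0.0: MATCH
Selected: next-hop 71.221.40.124 via eth0 (matched /18)


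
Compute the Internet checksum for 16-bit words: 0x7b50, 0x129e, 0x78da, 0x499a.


Sum all words (with carry folding):
+ 0x7b50 = 0x7b50
+ 0x129e = 0x8dee
+ 0x78da = 0x06c9
+ 0x499a = 0x5063
One's complement: ~0x5063
Checksum = 0xaf9c


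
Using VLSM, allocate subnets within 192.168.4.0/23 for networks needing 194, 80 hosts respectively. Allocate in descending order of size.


194 hosts -> /24 (254 usable): 192.168.4.0/24
80 hosts -> /25 (126 usable): 192.168.5.0/25
Allocation: 192.168.4.0/24 (194 hosts, 254 usable); 192.168.5.0/25 (80 hosts, 126 usable)


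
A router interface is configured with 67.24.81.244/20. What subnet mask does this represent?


/20 means 20 network bits, 12 host bits
Binary: 11111111111111111111000000000000
Mask: 255.255.240.0


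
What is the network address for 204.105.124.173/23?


IP:   11001100.01101001.01111100.10101101
Mask: 11111111.11111111.11111110.00000000
AND operation:
Net:  11001100.01101001.01111100.00000000
Network: 204.105.124.0/23


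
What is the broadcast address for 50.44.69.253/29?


Network: 50.44.69.248/29
Host bits = 3
Set all host bits to 1:
Broadcast: 50.44.69.255


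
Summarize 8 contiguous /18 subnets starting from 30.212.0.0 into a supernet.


Original prefix: /18
Number of subnets: 8 = 2^3
New prefix = 18 - 3 = 15
Supernet: 30.212.0.0/15


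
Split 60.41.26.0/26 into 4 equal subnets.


New prefix = 26 + 2 = 28
Each subnet has 16 addresses
  60.41.26.0/28
  60.41.26.16/28
  60.41.26.32/28
  60.41.26.48/28
Subnets: 60.41.26.0/28, 60.41.26.16/28, 60.41.26.32/28, 60.41.26.48/28


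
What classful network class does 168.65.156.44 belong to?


First octet: 168
Binary: 10101000
10xxxxxx -> Class B (128-191)
Class B, default mask 255.255.0.0 (/16)


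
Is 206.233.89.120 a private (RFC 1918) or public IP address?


RFC 1918 private ranges:
  10.0.0.0/8 (10.0.0.0 - 10.255.255.255)
  172.16.0.0/12 (172.16.0.0 - 172.31.255.255)
  192.168.0.0/16 (192.168.0.0 - 192.168.255.255)
Public (not in any RFC 1918 range)


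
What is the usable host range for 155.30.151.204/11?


Network: 155.0.0.0
Broadcast: 155.31.255.255
First usable = network + 1
Last usable = broadcast - 1
Range: 155.0.0.1 to 155.31.255.254


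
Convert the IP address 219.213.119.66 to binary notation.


219 = 11011011
213 = 11010101
119 = 01110111
66 = 01000010
Binary: 11011011.11010101.01110111.01000010


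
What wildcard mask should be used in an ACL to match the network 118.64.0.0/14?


Subnet mask: 255.252.0.0
Wildcard = 255.255.255.255 - subnet mask
255 - 255 = 0
255 - 252 = 3
255 - 0 = 255
255 - 0 = 255
Wildcard: 0.3.255.255


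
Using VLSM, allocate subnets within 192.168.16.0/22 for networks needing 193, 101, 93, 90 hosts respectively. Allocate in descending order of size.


193 hosts -> /24 (254 usable): 192.168.16.0/24
101 hosts -> /25 (126 usable): 192.168.17.0/25
93 hosts -> /25 (126 usable): 192.168.17.128/25
90 hosts -> /25 (126 usable): 192.168.18.0/25
Allocation: 192.168.16.0/24 (193 hosts, 254 usable); 192.168.17.0/25 (101 hosts, 126 usable); 192.168.17.128/25 (93 hosts, 126 usable); 192.168.18.0/25 (90 hosts, 126 usable)


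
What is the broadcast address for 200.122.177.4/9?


Network: 200.0.0.0/9
Host bits = 23
Set all host bits to 1:
Broadcast: 200.127.255.255


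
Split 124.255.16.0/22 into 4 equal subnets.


New prefix = 22 + 2 = 24
Each subnet has 256 addresses
  124.255.16.0/24
  124.255.17.0/24
  124.255.18.0/24
  124.255.19.0/24
Subnets: 124.255.16.0/24, 124.255.17.0/24, 124.255.18.0/24, 124.255.19.0/24


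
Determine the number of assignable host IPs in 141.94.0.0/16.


Host bits = 32 - 16 = 16
Total addresses = 2^16 = 65536
Usable = total - 2 (network and broadcast)
Usable hosts: 65534


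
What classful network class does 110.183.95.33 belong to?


First octet: 110
Binary: 01101110
0xxxxxxx -> Class A (1-126)
Class A, default mask 255.0.0.0 (/8)


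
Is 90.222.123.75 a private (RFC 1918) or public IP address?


RFC 1918 private ranges:
  10.0.0.0/8 (10.0.0.0 - 10.255.255.255)
  172.16.0.0/12 (172.16.0.0 - 172.31.255.255)
  192.168.0.0/16 (192.168.0.0 - 192.168.255.255)
Public (not in any RFC 1918 range)


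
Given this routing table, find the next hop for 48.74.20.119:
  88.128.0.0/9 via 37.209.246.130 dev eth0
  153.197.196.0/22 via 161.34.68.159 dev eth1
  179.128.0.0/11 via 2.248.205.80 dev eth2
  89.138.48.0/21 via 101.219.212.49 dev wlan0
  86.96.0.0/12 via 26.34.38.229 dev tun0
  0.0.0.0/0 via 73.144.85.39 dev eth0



Longest prefix match for 48.74.20.119:
  /9 88.128.0.0: no
  /22 153.197.196.0: no
  /11 179.128.0.0: no
  /21 89.138.48.0: no
  /12 86.96.0.0: no
  /0 0.0.0.0: MATCH
Selected: next-hop 73.144.85.39 via eth0 (matched /0)


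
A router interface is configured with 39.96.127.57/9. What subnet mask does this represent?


/9 means 9 network bits, 23 host bits
Binary: 11111111100000000000000000000000
Mask: 255.128.0.0


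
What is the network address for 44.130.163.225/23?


IP:   00101100.10000010.10100011.11100001
Mask: 11111111.11111111.11111110.00000000
AND operation:
Net:  00101100.10000010.10100010.00000000
Network: 44.130.162.0/23


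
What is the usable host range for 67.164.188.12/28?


Network: 67.164.188.0
Broadcast: 67.164.188.15
First usable = network + 1
Last usable = broadcast - 1
Range: 67.164.188.1 to 67.164.188.14


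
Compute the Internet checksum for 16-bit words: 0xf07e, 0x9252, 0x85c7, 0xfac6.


Sum all words (with carry folding):
+ 0xf07e = 0xf07e
+ 0x9252 = 0x82d1
+ 0x85c7 = 0x0899
+ 0xfac6 = 0x0360
One's complement: ~0x0360
Checksum = 0xfc9f


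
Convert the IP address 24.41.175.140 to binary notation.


24 = 00011000
41 = 00101001
175 = 10101111
140 = 10001100
Binary: 00011000.00101001.10101111.10001100


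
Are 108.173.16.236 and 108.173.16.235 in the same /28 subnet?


Mask: 255.255.255.240
108.173.16.236 AND mask = 108.173.16.224
108.173.16.235 AND mask = 108.173.16.224
Yes, same subnet (108.173.16.224)


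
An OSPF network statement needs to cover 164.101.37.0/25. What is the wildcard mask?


Subnet mask: 255.255.255.128
Wildcard = 255.255.255.255 - subnet mask
255 - 255 = 0
255 - 255 = 0
255 - 255 = 0
255 - 128 = 127
Wildcard: 0.0.0.127


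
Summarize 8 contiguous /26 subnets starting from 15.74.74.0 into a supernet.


Original prefix: /26
Number of subnets: 8 = 2^3
New prefix = 26 - 3 = 23
Supernet: 15.74.74.0/23


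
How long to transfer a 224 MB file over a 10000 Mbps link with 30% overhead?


Effective throughput = 10000 * (1 - 30/100) = 7000 Mbps
File size in Mb = 224 * 8 = 1792 Mb
Time = 1792 / 7000
Time = 0.256 seconds


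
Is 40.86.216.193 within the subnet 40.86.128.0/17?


Subnet network: 40.86.128.0
Test IP AND mask: 40.86.128.0
Yes, 40.86.216.193 is in 40.86.128.0/17


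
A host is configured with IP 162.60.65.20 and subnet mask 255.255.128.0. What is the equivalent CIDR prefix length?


Binary: 11111111.11111111.10000000.00000000
Count leading 1s
Prefix: /17


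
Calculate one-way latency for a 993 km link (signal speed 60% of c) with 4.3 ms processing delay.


Speed = 0.6 * 3e5 km/s = 180000 km/s
Propagation delay = 993 / 180000 = 0.0055 s = 5.5167 ms
Processing delay = 4.3 ms
Total one-way latency = 9.8167 ms


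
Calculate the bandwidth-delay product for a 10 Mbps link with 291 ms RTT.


BDP = bandwidth * RTT
= 10 Mbps * 291 ms
= 10 * 1e6 * 291 / 1000 bits
= 2910000 bits
= 363750 bytes
= 355.2246 KB
BDP = 2910000 bits (363750 bytes)


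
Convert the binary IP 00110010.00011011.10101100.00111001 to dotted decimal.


00110010 = 50
00011011 = 27
10101100 = 172
00111001 = 57
IP: 50.27.172.57


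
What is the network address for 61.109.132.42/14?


IP:   00111101.01101101.10000100.00101010
Mask: 11111111.11111100.00000000.00000000
AND operation:
Net:  00111101.01101100.00000000.00000000
Network: 61.108.0.0/14


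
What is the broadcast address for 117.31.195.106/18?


Network: 117.31.192.0/18
Host bits = 14
Set all host bits to 1:
Broadcast: 117.31.255.255


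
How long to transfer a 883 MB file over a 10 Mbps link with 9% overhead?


Effective throughput = 10 * (1 - 9/100) = 9.1 Mbps
File size in Mb = 883 * 8 = 7064 Mb
Time = 7064 / 9.1
Time = 776.2637 seconds


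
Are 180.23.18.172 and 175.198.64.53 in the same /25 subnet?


Mask: 255.255.255.128
180.23.18.172 AND mask = 180.23.18.128
175.198.64.53 AND mask = 175.198.64.0
No, different subnets (180.23.18.128 vs 175.198.64.0)


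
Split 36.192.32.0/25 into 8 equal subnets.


New prefix = 25 + 3 = 28
Each subnet has 16 addresses
  36.192.32.0/28
  36.192.32.16/28
  36.192.32.32/28
  36.192.32.48/28
  36.192.32.64/28
  36.192.32.80/28
  36.192.32.96/28
  36.192.32.112/28
Subnets: 36.192.32.0/28, 36.192.32.16/28, 36.192.32.32/28, 36.192.32.48/28, 36.192.32.64/28, 36.192.32.80/28, 36.192.32.96/28, 36.192.32.112/28


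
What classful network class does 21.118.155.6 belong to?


First octet: 21
Binary: 00010101
0xxxxxxx -> Class A (1-126)
Class A, default mask 255.0.0.0 (/8)


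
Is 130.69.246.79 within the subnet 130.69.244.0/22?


Subnet network: 130.69.244.0
Test IP AND mask: 130.69.244.0
Yes, 130.69.246.79 is in 130.69.244.0/22


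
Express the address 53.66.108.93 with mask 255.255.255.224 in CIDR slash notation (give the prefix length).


Binary: 11111111.11111111.11111111.11100000
Count leading 1s
Prefix: /27


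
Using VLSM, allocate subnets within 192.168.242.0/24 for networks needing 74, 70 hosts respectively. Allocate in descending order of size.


74 hosts -> /25 (126 usable): 192.168.242.0/25
70 hosts -> /25 (126 usable): 192.168.242.128/25
Allocation: 192.168.242.0/25 (74 hosts, 126 usable); 192.168.242.128/25 (70 hosts, 126 usable)


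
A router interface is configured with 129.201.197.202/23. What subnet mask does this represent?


/23 means 23 network bits, 9 host bits
Binary: 11111111111111111111111000000000
Mask: 255.255.254.0


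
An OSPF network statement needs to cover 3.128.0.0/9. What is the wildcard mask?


Subnet mask: 255.128.0.0
Wildcard = 255.255.255.255 - subnet mask
255 - 255 = 0
255 - 128 = 127
255 - 0 = 255
255 - 0 = 255
Wildcard: 0.127.255.255


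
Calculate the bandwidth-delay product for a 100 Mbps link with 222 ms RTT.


BDP = bandwidth * RTT
= 100 Mbps * 222 ms
= 100 * 1e6 * 222 / 1000 bits
= 22200000 bits
= 2775000 bytes
= 2709.9609 KB
BDP = 22200000 bits (2775000 bytes)


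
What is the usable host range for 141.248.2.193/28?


Network: 141.248.2.192
Broadcast: 141.248.2.207
First usable = network + 1
Last usable = broadcast - 1
Range: 141.248.2.193 to 141.248.2.206


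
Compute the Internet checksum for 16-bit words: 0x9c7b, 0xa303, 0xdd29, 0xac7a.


Sum all words (with carry folding):
+ 0x9c7b = 0x9c7b
+ 0xa303 = 0x3f7f
+ 0xdd29 = 0x1ca9
+ 0xac7a = 0xc923
One's complement: ~0xc923
Checksum = 0x36dc


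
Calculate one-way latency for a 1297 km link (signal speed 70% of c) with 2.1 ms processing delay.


Speed = 0.7 * 3e5 km/s = 210000 km/s
Propagation delay = 1297 / 210000 = 0.0062 s = 6.1762 ms
Processing delay = 2.1 ms
Total one-way latency = 8.2762 ms


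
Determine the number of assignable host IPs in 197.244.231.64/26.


Host bits = 32 - 26 = 6
Total addresses = 2^6 = 64
Usable = total - 2 (network and broadcast)
Usable hosts: 62


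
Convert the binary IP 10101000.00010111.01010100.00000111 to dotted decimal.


10101000 = 168
00010111 = 23
01010100 = 84
00000111 = 7
IP: 168.23.84.7


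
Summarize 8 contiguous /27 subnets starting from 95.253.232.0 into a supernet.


Original prefix: /27
Number of subnets: 8 = 2^3
New prefix = 27 - 3 = 24
Supernet: 95.253.232.0/24


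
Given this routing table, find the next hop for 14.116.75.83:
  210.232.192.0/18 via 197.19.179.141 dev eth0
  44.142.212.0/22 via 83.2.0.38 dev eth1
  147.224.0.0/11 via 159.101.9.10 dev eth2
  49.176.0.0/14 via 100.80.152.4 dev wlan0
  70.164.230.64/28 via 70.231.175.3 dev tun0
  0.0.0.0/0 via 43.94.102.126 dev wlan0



Longest prefix match for 14.116.75.83:
  /18 210.232.192.0: no
  /22 44.142.212.0: no
  /11 147.224.0.0: no
  /14 49.176.0.0: no
  /28 70.164.230.64: no
  /0 0.0.0.0: MATCH
Selected: next-hop 43.94.102.126 via wlan0 (matched /0)


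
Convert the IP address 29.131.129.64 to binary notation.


29 = 00011101
131 = 10000011
129 = 10000001
64 = 01000000
Binary: 00011101.10000011.10000001.01000000


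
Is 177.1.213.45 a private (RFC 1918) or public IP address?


RFC 1918 private ranges:
  10.0.0.0/8 (10.0.0.0 - 10.255.255.255)
  172.16.0.0/12 (172.16.0.0 - 172.31.255.255)
  192.168.0.0/16 (192.168.0.0 - 192.168.255.255)
Public (not in any RFC 1918 range)


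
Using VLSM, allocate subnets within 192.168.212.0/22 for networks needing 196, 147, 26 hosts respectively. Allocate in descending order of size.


196 hosts -> /24 (254 usable): 192.168.212.0/24
147 hosts -> /24 (254 usable): 192.168.213.0/24
26 hosts -> /27 (30 usable): 192.168.214.0/27
Allocation: 192.168.212.0/24 (196 hosts, 254 usable); 192.168.213.0/24 (147 hosts, 254 usable); 192.168.214.0/27 (26 hosts, 30 usable)


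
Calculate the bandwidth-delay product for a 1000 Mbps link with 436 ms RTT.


BDP = bandwidth * RTT
= 1000 Mbps * 436 ms
= 1000 * 1e6 * 436 / 1000 bits
= 436000000 bits
= 54500000 bytes
= 53222.6562 KB
BDP = 436000000 bits (54500000 bytes)


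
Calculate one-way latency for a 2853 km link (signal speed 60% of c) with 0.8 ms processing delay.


Speed = 0.6 * 3e5 km/s = 180000 km/s
Propagation delay = 2853 / 180000 = 0.0158 s = 15.85 ms
Processing delay = 0.8 ms
Total one-way latency = 16.65 ms


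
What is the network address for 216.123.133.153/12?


IP:   11011000.01111011.10000101.10011001
Mask: 11111111.11110000.00000000.00000000
AND operation:
Net:  11011000.01110000.00000000.00000000
Network: 216.112.0.0/12


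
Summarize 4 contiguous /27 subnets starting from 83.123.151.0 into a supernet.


Original prefix: /27
Number of subnets: 4 = 2^2
New prefix = 27 - 2 = 25
Supernet: 83.123.151.0/25


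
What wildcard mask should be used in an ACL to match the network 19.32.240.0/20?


Subnet mask: 255.255.240.0
Wildcard = 255.255.255.255 - subnet mask
255 - 255 = 0
255 - 255 = 0
255 - 240 = 15
255 - 0 = 255
Wildcard: 0.0.15.255


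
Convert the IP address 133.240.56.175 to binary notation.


133 = 10000101
240 = 11110000
56 = 00111000
175 = 10101111
Binary: 10000101.11110000.00111000.10101111


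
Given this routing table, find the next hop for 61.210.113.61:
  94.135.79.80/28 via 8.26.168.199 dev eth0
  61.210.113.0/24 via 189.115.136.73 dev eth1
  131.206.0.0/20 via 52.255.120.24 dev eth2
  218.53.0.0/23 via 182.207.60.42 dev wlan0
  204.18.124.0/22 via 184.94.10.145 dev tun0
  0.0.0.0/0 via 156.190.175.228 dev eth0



Longest prefix match for 61.210.113.61:
  /28 94.135.79.80: no
  /24 61.210.113.0: MATCH
  /20 131.206.0.0: no
  /23 218.53.0.0: no
  /22 204.18.124.0: no
  /0 0.0.0.0: MATCH
Selected: next-hop 189.115.136.73 via eth1 (matched /24)


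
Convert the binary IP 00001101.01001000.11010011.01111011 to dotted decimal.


00001101 = 13
01001000 = 72
11010011 = 211
01111011 = 123
IP: 13.72.211.123


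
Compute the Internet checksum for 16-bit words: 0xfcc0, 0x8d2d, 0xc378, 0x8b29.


Sum all words (with carry folding):
+ 0xfcc0 = 0xfcc0
+ 0x8d2d = 0x89ee
+ 0xc378 = 0x4d67
+ 0x8b29 = 0xd890
One's complement: ~0xd890
Checksum = 0x276f


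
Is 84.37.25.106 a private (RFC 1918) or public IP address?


RFC 1918 private ranges:
  10.0.0.0/8 (10.0.0.0 - 10.255.255.255)
  172.16.0.0/12 (172.16.0.0 - 172.31.255.255)
  192.168.0.0/16 (192.168.0.0 - 192.168.255.255)
Public (not in any RFC 1918 range)


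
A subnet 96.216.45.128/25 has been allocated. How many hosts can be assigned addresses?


Host bits = 32 - 25 = 7
Total addresses = 2^7 = 128
Usable = total - 2 (network and broadcast)
Usable hosts: 126


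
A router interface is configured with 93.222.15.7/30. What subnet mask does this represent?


/30 means 30 network bits, 2 host bits
Binary: 11111111111111111111111111111100
Mask: 255.255.255.252


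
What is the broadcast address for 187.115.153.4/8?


Network: 187.0.0.0/8
Host bits = 24
Set all host bits to 1:
Broadcast: 187.255.255.255


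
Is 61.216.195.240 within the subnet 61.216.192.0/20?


Subnet network: 61.216.192.0
Test IP AND mask: 61.216.192.0
Yes, 61.216.195.240 is in 61.216.192.0/20


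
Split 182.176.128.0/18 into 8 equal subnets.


New prefix = 18 + 3 = 21
Each subnet has 2048 addresses
  182.176.128.0/21
  182.176.136.0/21
  182.176.144.0/21
  182.176.152.0/21
  182.176.160.0/21
  182.176.168.0/21
  182.176.176.0/21
  182.176.184.0/21
Subnets: 182.176.128.0/21, 182.176.136.0/21, 182.176.144.0/21, 182.176.152.0/21, 182.176.160.0/21, 182.176.168.0/21, 182.176.176.0/21, 182.176.184.0/21


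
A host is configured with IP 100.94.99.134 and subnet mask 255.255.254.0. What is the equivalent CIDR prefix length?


Binary: 11111111.11111111.11111110.00000000
Count leading 1s
Prefix: /23


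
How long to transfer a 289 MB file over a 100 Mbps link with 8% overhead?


Effective throughput = 100 * (1 - 8/100) = 92 Mbps
File size in Mb = 289 * 8 = 2312 Mb
Time = 2312 / 92
Time = 25.1304 seconds


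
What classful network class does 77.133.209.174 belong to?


First octet: 77
Binary: 01001101
0xxxxxxx -> Class A (1-126)
Class A, default mask 255.0.0.0 (/8)


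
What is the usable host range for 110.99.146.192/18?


Network: 110.99.128.0
Broadcast: 110.99.191.255
First usable = network + 1
Last usable = broadcast - 1
Range: 110.99.128.1 to 110.99.191.254


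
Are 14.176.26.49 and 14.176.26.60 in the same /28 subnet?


Mask: 255.255.255.240
14.176.26.49 AND mask = 14.176.26.48
14.176.26.60 AND mask = 14.176.26.48
Yes, same subnet (14.176.26.48)


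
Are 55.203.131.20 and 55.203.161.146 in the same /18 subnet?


Mask: 255.255.192.0
55.203.131.20 AND mask = 55.203.128.0
55.203.161.146 AND mask = 55.203.128.0
Yes, same subnet (55.203.128.0)


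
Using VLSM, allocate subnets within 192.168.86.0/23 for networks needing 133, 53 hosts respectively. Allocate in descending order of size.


133 hosts -> /24 (254 usable): 192.168.86.0/24
53 hosts -> /26 (62 usable): 192.168.87.0/26
Allocation: 192.168.86.0/24 (133 hosts, 254 usable); 192.168.87.0/26 (53 hosts, 62 usable)


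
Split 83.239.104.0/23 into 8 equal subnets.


New prefix = 23 + 3 = 26
Each subnet has 64 addresses
  83.239.104.0/26
  83.239.104.64/26
  83.239.104.128/26
  83.239.104.192/26
  83.239.105.0/26
  83.239.105.64/26
  83.239.105.128/26
  83.239.105.192/26
Subnets: 83.239.104.0/26, 83.239.104.64/26, 83.239.104.128/26, 83.239.104.192/26, 83.239.105.0/26, 83.239.105.64/26, 83.239.105.128/26, 83.239.105.192/26


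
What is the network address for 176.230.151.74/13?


IP:   10110000.11100110.10010111.01001010
Mask: 11111111.11111000.00000000.00000000
AND operation:
Net:  10110000.11100000.00000000.00000000
Network: 176.224.0.0/13


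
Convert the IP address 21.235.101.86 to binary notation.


21 = 00010101
235 = 11101011
101 = 01100101
86 = 01010110
Binary: 00010101.11101011.01100101.01010110


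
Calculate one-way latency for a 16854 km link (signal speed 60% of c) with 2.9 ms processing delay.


Speed = 0.6 * 3e5 km/s = 180000 km/s
Propagation delay = 16854 / 180000 = 0.0936 s = 93.6333 ms
Processing delay = 2.9 ms
Total one-way latency = 96.5333 ms


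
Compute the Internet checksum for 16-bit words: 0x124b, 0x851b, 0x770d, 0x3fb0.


Sum all words (with carry folding):
+ 0x124b = 0x124b
+ 0x851b = 0x9766
+ 0x770d = 0x0e74
+ 0x3fb0 = 0x4e24
One's complement: ~0x4e24
Checksum = 0xb1db


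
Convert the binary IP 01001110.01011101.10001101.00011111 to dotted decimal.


01001110 = 78
01011101 = 93
10001101 = 141
00011111 = 31
IP: 78.93.141.31


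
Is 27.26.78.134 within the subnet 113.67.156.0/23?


Subnet network: 113.67.156.0
Test IP AND mask: 27.26.78.0
No, 27.26.78.134 is not in 113.67.156.0/23


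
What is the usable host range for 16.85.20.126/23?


Network: 16.85.20.0
Broadcast: 16.85.21.255
First usable = network + 1
Last usable = broadcast - 1
Range: 16.85.20.1 to 16.85.21.254


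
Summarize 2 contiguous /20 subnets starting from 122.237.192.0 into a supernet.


Original prefix: /20
Number of subnets: 2 = 2^1
New prefix = 20 - 1 = 19
Supernet: 122.237.192.0/19


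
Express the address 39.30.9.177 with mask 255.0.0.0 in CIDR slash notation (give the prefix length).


Binary: 11111111.00000000.00000000.00000000
Count leading 1s
Prefix: /8


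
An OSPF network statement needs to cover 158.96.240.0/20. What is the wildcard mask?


Subnet mask: 255.255.240.0
Wildcard = 255.255.255.255 - subnet mask
255 - 255 = 0
255 - 255 = 0
255 - 240 = 15
255 - 0 = 255
Wildcard: 0.0.15.255


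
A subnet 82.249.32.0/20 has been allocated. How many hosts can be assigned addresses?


Host bits = 32 - 20 = 12
Total addresses = 2^12 = 4096
Usable = total - 2 (network and broadcast)
Usable hosts: 4094


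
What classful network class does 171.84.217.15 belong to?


First octet: 171
Binary: 10101011
10xxxxxx -> Class B (128-191)
Class B, default mask 255.255.0.0 (/16)


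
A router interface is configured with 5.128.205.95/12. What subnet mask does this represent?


/12 means 12 network bits, 20 host bits
Binary: 11111111111100000000000000000000
Mask: 255.240.0.0


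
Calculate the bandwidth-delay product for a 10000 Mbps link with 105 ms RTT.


BDP = bandwidth * RTT
= 10000 Mbps * 105 ms
= 10000 * 1e6 * 105 / 1000 bits
= 1050000000 bits
= 131250000 bytes
= 128173.8281 KB
BDP = 1050000000 bits (131250000 bytes)


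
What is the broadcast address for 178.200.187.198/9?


Network: 178.128.0.0/9
Host bits = 23
Set all host bits to 1:
Broadcast: 178.255.255.255


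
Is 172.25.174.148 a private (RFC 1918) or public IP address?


RFC 1918 private ranges:
  10.0.0.0/8 (10.0.0.0 - 10.255.255.255)
  172.16.0.0/12 (172.16.0.0 - 172.31.255.255)
  192.168.0.0/16 (192.168.0.0 - 192.168.255.255)
Private (in 172.16.0.0/12)


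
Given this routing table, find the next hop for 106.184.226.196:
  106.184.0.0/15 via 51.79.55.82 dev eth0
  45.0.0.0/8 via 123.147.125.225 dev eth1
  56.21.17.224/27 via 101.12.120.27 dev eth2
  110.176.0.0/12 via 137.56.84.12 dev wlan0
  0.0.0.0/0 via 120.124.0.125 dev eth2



Longest prefix match for 106.184.226.196:
  /15 106.184.0.0: MATCH
  /8 45.0.0.0: no
  /27 56.21.17.224: no
  /12 110.176.0.0: no
  /0 0.0.0.0: MATCH
Selected: next-hop 51.79.55.82 via eth0 (matched /15)


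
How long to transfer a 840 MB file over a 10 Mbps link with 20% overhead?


Effective throughput = 10 * (1 - 20/100) = 8 Mbps
File size in Mb = 840 * 8 = 6720 Mb
Time = 6720 / 8
Time = 840 seconds


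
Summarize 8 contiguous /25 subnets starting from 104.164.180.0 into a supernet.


Original prefix: /25
Number of subnets: 8 = 2^3
New prefix = 25 - 3 = 22
Supernet: 104.164.180.0/22
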